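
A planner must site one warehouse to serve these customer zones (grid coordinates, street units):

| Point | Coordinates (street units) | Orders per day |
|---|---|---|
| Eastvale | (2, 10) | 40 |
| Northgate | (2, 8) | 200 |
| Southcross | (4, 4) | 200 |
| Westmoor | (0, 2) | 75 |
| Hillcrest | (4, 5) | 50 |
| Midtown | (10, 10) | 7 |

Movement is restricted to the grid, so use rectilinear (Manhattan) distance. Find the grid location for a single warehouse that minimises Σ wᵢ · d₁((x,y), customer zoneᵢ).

(2, 5)

Manhattan distance separates: Σwᵢ(|x−xᵢ|+|y−yᵢ|) = Σwᵢ|x−xᵢ| + Σwᵢ|y−yᵢ|, so x and y are optimised independently as 1-D weighted medians.
Total weight W = 572; half = 286.
x-coordinate, sorted with cumulative weight:
  x=0 (Westmoor, w=75) cum 75
  x=2 (Eastvale, w=40) cum 115
  x=2 (Northgate, w=200) cum 315  ← median
  x=4 (Southcross, w=200) cum 515
  x=4 (Hillcrest, w=50) cum 565
  x=10 (Midtown, w=7) cum 572
⇒ x* = 2
y-coordinate, sorted with cumulative weight:
  y=2 (Westmoor, w=75) cum 75
  y=4 (Southcross, w=200) cum 275
  y=5 (Hillcrest, w=50) cum 325  ← median
  y=8 (Northgate, w=200) cum 525
  y=10 (Eastvale, w=40) cum 565
  y=10 (Midtown, w=7) cum 572
⇒ y* = 5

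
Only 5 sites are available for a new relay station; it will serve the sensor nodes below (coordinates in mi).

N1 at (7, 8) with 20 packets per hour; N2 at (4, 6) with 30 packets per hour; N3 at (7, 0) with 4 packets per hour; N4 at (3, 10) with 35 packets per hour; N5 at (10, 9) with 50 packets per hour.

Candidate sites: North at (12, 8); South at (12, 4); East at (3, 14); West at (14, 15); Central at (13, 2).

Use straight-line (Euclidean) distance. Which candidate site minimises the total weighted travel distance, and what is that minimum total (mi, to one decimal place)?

Total weighted distance at each candidate:
  North (12, 8): total = 819.6
  South (12, 4): total = 1048.9
  East (3, 14): total = 1014.4
  West (14, 15): total = 1451.3
  Central (13, 2): total = 1319.5
Minimum is at North with total 819.6 mi.

North, total 819.6 mi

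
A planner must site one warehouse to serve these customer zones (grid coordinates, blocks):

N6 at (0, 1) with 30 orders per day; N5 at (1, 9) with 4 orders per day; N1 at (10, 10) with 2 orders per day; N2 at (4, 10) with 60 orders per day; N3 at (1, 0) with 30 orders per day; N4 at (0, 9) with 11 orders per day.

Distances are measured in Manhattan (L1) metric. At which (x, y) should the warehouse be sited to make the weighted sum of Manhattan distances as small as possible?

(1, 9)

Manhattan distance separates: Σwᵢ(|x−xᵢ|+|y−yᵢ|) = Σwᵢ|x−xᵢ| + Σwᵢ|y−yᵢ|, so x and y are optimised independently as 1-D weighted medians.
Total weight W = 137; half = 68.5.
x-coordinate, sorted with cumulative weight:
  x=0 (N6, w=30) cum 30
  x=0 (N4, w=11) cum 41
  x=1 (N5, w=4) cum 45
  x=1 (N3, w=30) cum 75  ← median
  x=4 (N2, w=60) cum 135
  x=10 (N1, w=2) cum 137
⇒ x* = 1
y-coordinate, sorted with cumulative weight:
  y=0 (N3, w=30) cum 30
  y=1 (N6, w=30) cum 60
  y=9 (N5, w=4) cum 64
  y=9 (N4, w=11) cum 75  ← median
  y=10 (N1, w=2) cum 77
  y=10 (N2, w=60) cum 137
⇒ y* = 9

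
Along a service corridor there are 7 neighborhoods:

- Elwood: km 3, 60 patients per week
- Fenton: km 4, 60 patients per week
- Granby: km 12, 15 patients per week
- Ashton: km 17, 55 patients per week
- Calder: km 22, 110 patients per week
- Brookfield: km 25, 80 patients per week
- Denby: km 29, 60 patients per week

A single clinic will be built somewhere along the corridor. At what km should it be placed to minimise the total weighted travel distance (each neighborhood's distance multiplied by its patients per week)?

x = 22

For a sum of weighted absolute distances on a line, the optimum is the weighted median (not the mean). Total weight W = 440; half-weight = 220.
Sort by position and accumulate weight:
  km 3 (Elwood, w=60) → cum 60
  km 4 (Fenton, w=60) → cum 120
  km 12 (Granby, w=15) → cum 135
  km 17 (Ashton, w=55) → cum 190
  km 22 (Calder, w=110) → cum 300  ≥ 220 → median here
  km 25 (Brookfield, w=80) → cum 380
  km 29 (Denby, w=60) → cum 440
Optimal location: km 22.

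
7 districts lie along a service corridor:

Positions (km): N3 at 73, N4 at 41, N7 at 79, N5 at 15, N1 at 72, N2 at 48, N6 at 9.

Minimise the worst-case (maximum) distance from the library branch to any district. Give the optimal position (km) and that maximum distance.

location 44, max distance 35

The 1-center on a line is the midpoint of the two extreme points: leftmost at 9, rightmost at 79.
Optimal location = (9 + 79)/2 = 44; maximum distance = (79 − 9)/2 = 35.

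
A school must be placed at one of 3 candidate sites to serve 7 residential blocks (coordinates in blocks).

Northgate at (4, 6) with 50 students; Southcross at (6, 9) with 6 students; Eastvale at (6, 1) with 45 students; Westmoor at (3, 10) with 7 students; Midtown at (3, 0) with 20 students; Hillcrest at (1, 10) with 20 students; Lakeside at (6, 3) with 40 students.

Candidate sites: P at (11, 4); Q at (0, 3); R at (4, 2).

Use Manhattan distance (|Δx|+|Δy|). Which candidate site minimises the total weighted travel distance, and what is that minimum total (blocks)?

Total weighted distance at each candidate:
  P (11, 4): total = 1768
  Q (0, 3): total = 1372
  R (4, 2): total = 852
Minimum is at R with total 852 blocks.

R, total 852 blocks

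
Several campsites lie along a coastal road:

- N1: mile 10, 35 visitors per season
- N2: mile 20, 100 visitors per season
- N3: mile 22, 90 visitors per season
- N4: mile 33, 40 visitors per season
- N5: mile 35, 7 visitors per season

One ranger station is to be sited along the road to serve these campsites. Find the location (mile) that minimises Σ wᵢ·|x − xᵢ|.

x = 22

For a sum of weighted absolute distances on a line, the optimum is the weighted median (not the mean). Total weight W = 272; half-weight = 136.
Sort by position and accumulate weight:
  mile 10 (N1, w=35) → cum 35
  mile 20 (N2, w=100) → cum 135
  mile 22 (N3, w=90) → cum 225  ≥ 136 → median here
  mile 33 (N4, w=40) → cum 265
  mile 35 (N5, w=7) → cum 272
Optimal location: mile 22.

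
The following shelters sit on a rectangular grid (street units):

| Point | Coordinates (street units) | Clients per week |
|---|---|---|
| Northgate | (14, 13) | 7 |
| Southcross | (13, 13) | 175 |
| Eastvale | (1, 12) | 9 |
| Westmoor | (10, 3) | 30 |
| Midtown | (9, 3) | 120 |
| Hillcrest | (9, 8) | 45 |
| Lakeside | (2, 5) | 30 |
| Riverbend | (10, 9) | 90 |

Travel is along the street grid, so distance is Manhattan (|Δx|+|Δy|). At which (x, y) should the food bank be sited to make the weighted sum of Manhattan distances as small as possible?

Manhattan distance separates: Σwᵢ(|x−xᵢ|+|y−yᵢ|) = Σwᵢ|x−xᵢ| + Σwᵢ|y−yᵢ|, so x and y are optimised independently as 1-D weighted medians.
Total weight W = 506; half = 253.
x-coordinate, sorted with cumulative weight:
  x=1 (Eastvale, w=9) cum 9
  x=2 (Lakeside, w=30) cum 39
  x=9 (Midtown, w=120) cum 159
  x=9 (Hillcrest, w=45) cum 204
  x=10 (Westmoor, w=30) cum 234
  x=10 (Riverbend, w=90) cum 324  ← median
  x=13 (Southcross, w=175) cum 499
  x=14 (Northgate, w=7) cum 506
⇒ x* = 10
y-coordinate, sorted with cumulative weight:
  y=3 (Westmoor, w=30) cum 30
  y=3 (Midtown, w=120) cum 150
  y=5 (Lakeside, w=30) cum 180
  y=8 (Hillcrest, w=45) cum 225
  y=9 (Riverbend, w=90) cum 315  ← median
  y=12 (Eastvale, w=9) cum 324
  y=13 (Northgate, w=7) cum 331
  y=13 (Southcross, w=175) cum 506
⇒ y* = 9

(10, 9)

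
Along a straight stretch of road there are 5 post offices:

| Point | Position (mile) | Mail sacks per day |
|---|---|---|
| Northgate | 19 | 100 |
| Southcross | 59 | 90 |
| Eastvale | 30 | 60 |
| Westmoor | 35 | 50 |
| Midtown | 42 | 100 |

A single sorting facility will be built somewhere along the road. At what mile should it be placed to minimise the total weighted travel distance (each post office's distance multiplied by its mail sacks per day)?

x = 35

For a sum of weighted absolute distances on a line, the optimum is the weighted median (not the mean). Total weight W = 400; half-weight = 200.
Sort by position and accumulate weight:
  mile 19 (Northgate, w=100) → cum 100
  mile 30 (Eastvale, w=60) → cum 160
  mile 35 (Westmoor, w=50) → cum 210  ≥ 200 → median here
  mile 42 (Midtown, w=100) → cum 310
  mile 59 (Southcross, w=90) → cum 400
Optimal location: mile 35.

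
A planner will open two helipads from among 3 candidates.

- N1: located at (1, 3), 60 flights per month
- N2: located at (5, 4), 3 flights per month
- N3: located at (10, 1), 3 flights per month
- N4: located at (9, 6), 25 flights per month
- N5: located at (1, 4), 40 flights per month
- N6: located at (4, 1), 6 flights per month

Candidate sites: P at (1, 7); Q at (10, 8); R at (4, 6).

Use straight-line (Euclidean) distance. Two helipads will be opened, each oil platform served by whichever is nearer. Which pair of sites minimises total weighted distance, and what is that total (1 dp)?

{P, Q}, total 492.2

Evaluate every pair (each demand assigned to the nearer of the two):
  {P, Q}: total = 492.2
  {Q, R}: total = 512.4
  {P, R}: total = 545.1
Best pair: {P, Q} with total 492.2.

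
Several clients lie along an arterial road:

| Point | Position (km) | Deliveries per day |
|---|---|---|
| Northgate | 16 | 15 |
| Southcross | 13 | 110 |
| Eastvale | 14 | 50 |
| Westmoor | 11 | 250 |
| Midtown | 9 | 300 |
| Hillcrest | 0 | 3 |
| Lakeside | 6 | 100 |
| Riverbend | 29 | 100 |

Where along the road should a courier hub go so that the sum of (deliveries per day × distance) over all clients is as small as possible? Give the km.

x = 11

For a sum of weighted absolute distances on a line, the optimum is the weighted median (not the mean). Total weight W = 928; half-weight = 464.
Sort by position and accumulate weight:
  km 0 (Hillcrest, w=3) → cum 3
  km 6 (Lakeside, w=100) → cum 103
  km 9 (Midtown, w=300) → cum 403
  km 11 (Westmoor, w=250) → cum 653  ≥ 464 → median here
  km 13 (Southcross, w=110) → cum 763
  km 14 (Eastvale, w=50) → cum 813
  km 16 (Northgate, w=15) → cum 828
  km 29 (Riverbend, w=100) → cum 928
Optimal location: km 11.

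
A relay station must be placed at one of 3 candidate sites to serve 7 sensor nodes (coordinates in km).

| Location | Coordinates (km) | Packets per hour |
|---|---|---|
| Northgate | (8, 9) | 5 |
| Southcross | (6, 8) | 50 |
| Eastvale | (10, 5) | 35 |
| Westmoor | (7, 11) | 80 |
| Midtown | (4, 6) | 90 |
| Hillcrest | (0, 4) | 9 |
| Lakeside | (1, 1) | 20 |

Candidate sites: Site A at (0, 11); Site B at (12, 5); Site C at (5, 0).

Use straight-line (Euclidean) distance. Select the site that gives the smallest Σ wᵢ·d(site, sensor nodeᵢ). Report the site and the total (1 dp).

Site B, total 2126.6 km

Total weighted distance at each candidate:
  Site A (0, 11): total = 2185.1
  Site B (12, 5): total = 2126.6
  Site C (5, 0): total = 2280.0
Minimum is at Site B with total 2126.6 km.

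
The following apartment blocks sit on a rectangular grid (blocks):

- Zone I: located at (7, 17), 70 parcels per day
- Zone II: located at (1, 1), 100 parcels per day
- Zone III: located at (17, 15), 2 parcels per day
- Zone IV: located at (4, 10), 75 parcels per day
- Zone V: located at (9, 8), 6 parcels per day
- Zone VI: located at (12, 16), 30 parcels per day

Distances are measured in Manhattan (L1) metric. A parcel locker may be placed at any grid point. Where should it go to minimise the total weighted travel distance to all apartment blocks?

(4, 10)

Manhattan distance separates: Σwᵢ(|x−xᵢ|+|y−yᵢ|) = Σwᵢ|x−xᵢ| + Σwᵢ|y−yᵢ|, so x and y are optimised independently as 1-D weighted medians.
Total weight W = 283; half = 141.5.
x-coordinate, sorted with cumulative weight:
  x=1 (Zone II, w=100) cum 100
  x=4 (Zone IV, w=75) cum 175  ← median
  x=7 (Zone I, w=70) cum 245
  x=9 (Zone V, w=6) cum 251
  x=12 (Zone VI, w=30) cum 281
  x=17 (Zone III, w=2) cum 283
⇒ x* = 4
y-coordinate, sorted with cumulative weight:
  y=1 (Zone II, w=100) cum 100
  y=8 (Zone V, w=6) cum 106
  y=10 (Zone IV, w=75) cum 181  ← median
  y=15 (Zone III, w=2) cum 183
  y=16 (Zone VI, w=30) cum 213
  y=17 (Zone I, w=70) cum 283
⇒ y* = 10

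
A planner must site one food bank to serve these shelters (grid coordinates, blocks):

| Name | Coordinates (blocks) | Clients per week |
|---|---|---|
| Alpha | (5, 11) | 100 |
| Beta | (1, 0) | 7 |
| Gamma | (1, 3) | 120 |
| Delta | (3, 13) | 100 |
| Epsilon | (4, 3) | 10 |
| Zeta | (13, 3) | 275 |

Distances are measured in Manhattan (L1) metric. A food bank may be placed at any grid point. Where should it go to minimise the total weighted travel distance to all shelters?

Manhattan distance separates: Σwᵢ(|x−xᵢ|+|y−yᵢ|) = Σwᵢ|x−xᵢ| + Σwᵢ|y−yᵢ|, so x and y are optimised independently as 1-D weighted medians.
Total weight W = 612; half = 306.
x-coordinate, sorted with cumulative weight:
  x=1 (Beta, w=7) cum 7
  x=1 (Gamma, w=120) cum 127
  x=3 (Delta, w=100) cum 227
  x=4 (Epsilon, w=10) cum 237
  x=5 (Alpha, w=100) cum 337  ← median
  x=13 (Zeta, w=275) cum 612
⇒ x* = 5
y-coordinate, sorted with cumulative weight:
  y=0 (Beta, w=7) cum 7
  y=3 (Gamma, w=120) cum 127
  y=3 (Epsilon, w=10) cum 137
  y=3 (Zeta, w=275) cum 412  ← median
  y=11 (Alpha, w=100) cum 512
  y=13 (Delta, w=100) cum 612
⇒ y* = 3

(5, 3)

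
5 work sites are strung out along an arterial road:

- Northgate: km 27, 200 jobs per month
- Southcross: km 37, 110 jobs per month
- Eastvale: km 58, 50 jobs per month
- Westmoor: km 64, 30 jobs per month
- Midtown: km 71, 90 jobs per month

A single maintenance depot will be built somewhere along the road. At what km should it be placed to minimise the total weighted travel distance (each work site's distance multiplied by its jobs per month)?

For a sum of weighted absolute distances on a line, the optimum is the weighted median (not the mean). Total weight W = 480; half-weight = 240.
Sort by position and accumulate weight:
  km 27 (Northgate, w=200) → cum 200
  km 37 (Southcross, w=110) → cum 310  ≥ 240 → median here
  km 58 (Eastvale, w=50) → cum 360
  km 64 (Westmoor, w=30) → cum 390
  km 71 (Midtown, w=90) → cum 480
Optimal location: km 37.

x = 37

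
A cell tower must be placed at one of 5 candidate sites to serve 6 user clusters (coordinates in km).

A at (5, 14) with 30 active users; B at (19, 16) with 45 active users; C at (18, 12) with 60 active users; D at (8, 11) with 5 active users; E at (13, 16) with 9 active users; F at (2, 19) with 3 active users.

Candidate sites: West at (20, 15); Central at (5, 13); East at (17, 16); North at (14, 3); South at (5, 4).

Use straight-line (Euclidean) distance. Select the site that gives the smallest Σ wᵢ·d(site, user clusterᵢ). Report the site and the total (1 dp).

Total weighted distance at each candidate:
  West (20, 15): total = 913.2
  Central (5, 13): total = 1571.7
  East (17, 16): total = 835.7
  North (14, 3): total = 1871.4
  South (5, 4): total = 2259.4
Minimum is at East with total 835.7 km.

East, total 835.7 km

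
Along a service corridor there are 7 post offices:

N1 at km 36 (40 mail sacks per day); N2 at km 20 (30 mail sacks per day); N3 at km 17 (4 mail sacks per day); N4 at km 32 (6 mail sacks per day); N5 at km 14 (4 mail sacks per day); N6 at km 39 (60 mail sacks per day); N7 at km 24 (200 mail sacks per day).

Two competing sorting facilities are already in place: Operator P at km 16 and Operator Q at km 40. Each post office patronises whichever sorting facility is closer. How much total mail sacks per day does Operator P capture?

The indifferent point is the midpoint (16+40)/2 = 28; post offices left of it (closer to Operator P at 16) go to Operator P, those right go to Operator Q.
  N5 at 14 (w=4) → Operator P
  N3 at 17 (w=4) → Operator P
  N2 at 20 (w=30) → Operator P
  N7 at 24 (w=200) → Operator P
  N4 at 32 (w=6) → Operator Q
  N1 at 36 (w=40) → Operator Q
  N6 at 39 (w=60) → Operator Q
Operator P captures 238; Operator Q captures 106.

238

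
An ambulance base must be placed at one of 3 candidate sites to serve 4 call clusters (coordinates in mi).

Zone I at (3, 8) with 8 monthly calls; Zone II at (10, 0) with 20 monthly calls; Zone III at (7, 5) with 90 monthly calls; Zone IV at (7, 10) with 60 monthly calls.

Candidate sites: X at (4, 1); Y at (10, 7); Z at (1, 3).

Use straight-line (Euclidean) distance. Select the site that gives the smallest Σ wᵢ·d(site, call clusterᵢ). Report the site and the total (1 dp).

Total weighted distance at each candidate:
  X (4, 1): total = 1197.4
  Y (10, 7): total = 775.6
  Z (1, 3): total = 1355.2
Minimum is at Y with total 775.6 mi.

Y, total 775.6 mi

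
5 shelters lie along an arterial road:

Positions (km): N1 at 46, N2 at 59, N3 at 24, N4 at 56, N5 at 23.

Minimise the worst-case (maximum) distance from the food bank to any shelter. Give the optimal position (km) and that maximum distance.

The 1-center on a line is the midpoint of the two extreme points: leftmost at 23, rightmost at 59.
Optimal location = (23 + 59)/2 = 41; maximum distance = (59 − 23)/2 = 18.

location 41, max distance 18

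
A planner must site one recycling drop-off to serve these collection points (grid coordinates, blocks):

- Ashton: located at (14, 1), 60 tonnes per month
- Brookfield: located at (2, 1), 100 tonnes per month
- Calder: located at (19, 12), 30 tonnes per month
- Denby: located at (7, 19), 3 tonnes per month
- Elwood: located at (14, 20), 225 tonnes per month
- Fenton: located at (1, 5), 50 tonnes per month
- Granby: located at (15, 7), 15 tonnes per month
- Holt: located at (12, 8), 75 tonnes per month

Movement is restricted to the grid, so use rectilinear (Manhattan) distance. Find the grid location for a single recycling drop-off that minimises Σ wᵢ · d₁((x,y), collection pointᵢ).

Manhattan distance separates: Σwᵢ(|x−xᵢ|+|y−yᵢ|) = Σwᵢ|x−xᵢ| + Σwᵢ|y−yᵢ|, so x and y are optimised independently as 1-D weighted medians.
Total weight W = 558; half = 279.
x-coordinate, sorted with cumulative weight:
  x=1 (Fenton, w=50) cum 50
  x=2 (Brookfield, w=100) cum 150
  x=7 (Denby, w=3) cum 153
  x=12 (Holt, w=75) cum 228
  x=14 (Ashton, w=60) cum 288  ← median
  x=14 (Elwood, w=225) cum 513
  x=15 (Granby, w=15) cum 528
  x=19 (Calder, w=30) cum 558
⇒ x* = 14
y-coordinate, sorted with cumulative weight:
  y=1 (Ashton, w=60) cum 60
  y=1 (Brookfield, w=100) cum 160
  y=5 (Fenton, w=50) cum 210
  y=7 (Granby, w=15) cum 225
  y=8 (Holt, w=75) cum 300  ← median
  y=12 (Calder, w=30) cum 330
  y=19 (Denby, w=3) cum 333
  y=20 (Elwood, w=225) cum 558
⇒ y* = 8

(14, 8)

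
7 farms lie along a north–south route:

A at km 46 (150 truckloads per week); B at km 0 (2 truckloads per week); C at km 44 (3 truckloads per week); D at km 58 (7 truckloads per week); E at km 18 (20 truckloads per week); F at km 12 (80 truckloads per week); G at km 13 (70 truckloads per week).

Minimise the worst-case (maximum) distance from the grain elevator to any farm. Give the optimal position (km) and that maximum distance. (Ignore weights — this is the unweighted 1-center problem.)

location 29, max distance 29

The 1-center on a line is the midpoint of the two extreme points: leftmost at 0, rightmost at 58.
Optimal location = (0 + 58)/2 = 29; maximum distance = (58 − 0)/2 = 29.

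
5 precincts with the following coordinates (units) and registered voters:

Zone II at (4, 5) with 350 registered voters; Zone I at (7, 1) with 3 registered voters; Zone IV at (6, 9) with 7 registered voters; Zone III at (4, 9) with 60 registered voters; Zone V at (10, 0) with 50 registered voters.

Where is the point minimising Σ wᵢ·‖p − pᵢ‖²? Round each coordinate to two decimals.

(4.69, 5.01)

The minimiser of Σwᵢ‖p−pᵢ‖² is the weighted centroid p* = (Σwᵢpᵢ)/(Σwᵢ).
Σwᵢ = 470.
Σwᵢxᵢ = 350·4 + 3·7 + 7·6 + 60·4 + 50·10 = 2203.
Σwᵢyᵢ = 350·5 + 3·1 + 7·9 + 60·9 + 50·0 = 2356.
x* = 2203/470 = 4.69, y* = 2356/470 = 5.01.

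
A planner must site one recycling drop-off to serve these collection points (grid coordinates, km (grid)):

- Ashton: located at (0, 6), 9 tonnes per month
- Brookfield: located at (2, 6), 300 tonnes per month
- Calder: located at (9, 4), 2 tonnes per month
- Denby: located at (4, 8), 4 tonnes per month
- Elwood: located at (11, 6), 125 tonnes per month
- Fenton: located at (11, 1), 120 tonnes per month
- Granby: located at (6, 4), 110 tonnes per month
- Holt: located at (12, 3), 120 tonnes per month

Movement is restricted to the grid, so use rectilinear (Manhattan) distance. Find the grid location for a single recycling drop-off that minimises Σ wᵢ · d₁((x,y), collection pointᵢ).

Manhattan distance separates: Σwᵢ(|x−xᵢ|+|y−yᵢ|) = Σwᵢ|x−xᵢ| + Σwᵢ|y−yᵢ|, so x and y are optimised independently as 1-D weighted medians.
Total weight W = 790; half = 395.
x-coordinate, sorted with cumulative weight:
  x=0 (Ashton, w=9) cum 9
  x=2 (Brookfield, w=300) cum 309
  x=4 (Denby, w=4) cum 313
  x=6 (Granby, w=110) cum 423  ← median
  x=9 (Calder, w=2) cum 425
  x=11 (Elwood, w=125) cum 550
  x=11 (Fenton, w=120) cum 670
  x=12 (Holt, w=120) cum 790
⇒ x* = 6
y-coordinate, sorted with cumulative weight:
  y=1 (Fenton, w=120) cum 120
  y=3 (Holt, w=120) cum 240
  y=4 (Calder, w=2) cum 242
  y=4 (Granby, w=110) cum 352
  y=6 (Ashton, w=9) cum 361
  y=6 (Brookfield, w=300) cum 661  ← median
  y=6 (Elwood, w=125) cum 786
  y=8 (Denby, w=4) cum 790
⇒ y* = 6

(6, 6)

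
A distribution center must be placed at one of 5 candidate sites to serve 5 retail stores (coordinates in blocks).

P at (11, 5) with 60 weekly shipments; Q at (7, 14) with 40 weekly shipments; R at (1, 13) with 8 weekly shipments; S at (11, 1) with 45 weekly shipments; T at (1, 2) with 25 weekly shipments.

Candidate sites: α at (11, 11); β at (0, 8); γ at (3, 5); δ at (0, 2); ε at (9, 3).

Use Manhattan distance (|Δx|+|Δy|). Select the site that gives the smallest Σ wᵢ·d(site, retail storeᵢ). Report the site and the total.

Total weighted distance at each candidate:
  α (11, 11): total = 1661
  β (0, 8): total = 2393
  γ (3, 5): total = 1745
  δ (0, 2): total = 2261
  ε (9, 3): total = 1309
Minimum is at ε with total 1309 blocks.

ε, total 1309 blocks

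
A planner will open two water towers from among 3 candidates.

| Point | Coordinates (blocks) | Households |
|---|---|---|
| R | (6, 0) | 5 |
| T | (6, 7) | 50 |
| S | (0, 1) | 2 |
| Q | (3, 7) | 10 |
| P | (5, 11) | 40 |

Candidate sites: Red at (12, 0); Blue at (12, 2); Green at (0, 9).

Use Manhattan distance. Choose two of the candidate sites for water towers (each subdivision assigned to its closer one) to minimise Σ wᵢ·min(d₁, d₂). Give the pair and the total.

{Red, Green}, total 776

Evaluate every pair (each demand assigned to the nearer of the two):
  {Red, Green}: total = 776
  {Blue, Green}: total = 786
  {Red, Blue}: total = 1386
Best pair: {Red, Green} with total 776.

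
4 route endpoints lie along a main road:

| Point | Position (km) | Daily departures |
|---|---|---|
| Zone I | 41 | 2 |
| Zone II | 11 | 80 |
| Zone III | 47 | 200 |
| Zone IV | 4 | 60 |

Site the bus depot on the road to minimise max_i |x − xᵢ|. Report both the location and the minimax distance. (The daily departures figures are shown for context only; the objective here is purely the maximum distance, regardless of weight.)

location 25.5, max distance 21.5

The 1-center on a line is the midpoint of the two extreme points: leftmost at 4, rightmost at 47.
Optimal location = (4 + 47)/2 = 25.5; maximum distance = (47 − 4)/2 = 21.5.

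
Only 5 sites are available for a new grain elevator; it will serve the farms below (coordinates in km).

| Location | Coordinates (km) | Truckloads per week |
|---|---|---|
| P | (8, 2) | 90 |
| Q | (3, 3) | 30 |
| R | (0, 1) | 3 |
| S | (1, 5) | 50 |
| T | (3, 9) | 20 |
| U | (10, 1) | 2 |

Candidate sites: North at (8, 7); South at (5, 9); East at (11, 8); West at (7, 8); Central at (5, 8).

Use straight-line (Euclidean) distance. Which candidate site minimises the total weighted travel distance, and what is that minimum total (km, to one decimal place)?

Central, total 1103.0 km

Total weighted distance at each candidate:
  North (8, 7): total = 1156.5
  South (5, 9): total = 1245.2
  East (11, 8): total = 1623.3
  West (7, 8): total = 1202.3
  Central (5, 8): total = 1103.0
Minimum is at Central with total 1103.0 km.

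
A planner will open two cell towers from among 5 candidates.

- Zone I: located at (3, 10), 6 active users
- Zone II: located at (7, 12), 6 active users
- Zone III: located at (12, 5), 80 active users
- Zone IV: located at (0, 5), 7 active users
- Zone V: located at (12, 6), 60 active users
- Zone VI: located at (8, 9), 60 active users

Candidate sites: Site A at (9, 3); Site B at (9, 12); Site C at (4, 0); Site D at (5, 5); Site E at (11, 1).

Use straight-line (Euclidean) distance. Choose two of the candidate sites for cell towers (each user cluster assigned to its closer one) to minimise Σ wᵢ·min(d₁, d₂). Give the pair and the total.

Evaluate every pair (each demand assigned to the nearer of the two):
  {Site A, Site B}: total = 847.2
  {Site A, Site D}: total = 954.0
  {Site B, Site E}: total = 955.3
  {Site D, Site E}: total = 1046.8
  {Site A, Site C}: total = 1063.4
  {Site A, Site E}: total = 1083.1
  {Site B, Site D}: total = 1231.5
  {Site B, Site C}: total = 1296.3
  {Site C, Site E}: total = 1323.8
  {Site C, Site D}: total = 1395.3
Best pair: {Site A, Site B} with total 847.2.

{Site A, Site B}, total 847.2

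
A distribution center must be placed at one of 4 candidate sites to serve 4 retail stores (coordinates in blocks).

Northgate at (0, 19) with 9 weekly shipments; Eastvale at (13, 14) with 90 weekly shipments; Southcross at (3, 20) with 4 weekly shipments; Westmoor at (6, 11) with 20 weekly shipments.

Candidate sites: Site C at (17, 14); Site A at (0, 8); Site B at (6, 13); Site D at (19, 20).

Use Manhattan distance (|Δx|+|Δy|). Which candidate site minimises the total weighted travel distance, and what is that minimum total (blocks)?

Site B, total 908 blocks

Total weighted distance at each candidate:
  Site C (17, 14): total = 918
  Site A (0, 8): total = 2049
  Site B (6, 13): total = 908
  Site D (19, 20): total = 1764
Minimum is at Site B with total 908 blocks.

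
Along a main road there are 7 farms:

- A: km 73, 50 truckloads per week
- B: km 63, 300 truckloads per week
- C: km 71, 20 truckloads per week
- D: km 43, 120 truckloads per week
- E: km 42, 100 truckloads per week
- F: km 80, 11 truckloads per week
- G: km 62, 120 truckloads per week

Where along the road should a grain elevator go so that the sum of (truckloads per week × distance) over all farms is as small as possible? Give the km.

x = 63

For a sum of weighted absolute distances on a line, the optimum is the weighted median (not the mean). Total weight W = 721; half-weight = 360.5.
Sort by position and accumulate weight:
  km 42 (E, w=100) → cum 100
  km 43 (D, w=120) → cum 220
  km 62 (G, w=120) → cum 340
  km 63 (B, w=300) → cum 640  ≥ 360.5 → median here
  km 71 (C, w=20) → cum 660
  km 73 (A, w=50) → cum 710
  km 80 (F, w=11) → cum 721
Optimal location: km 63.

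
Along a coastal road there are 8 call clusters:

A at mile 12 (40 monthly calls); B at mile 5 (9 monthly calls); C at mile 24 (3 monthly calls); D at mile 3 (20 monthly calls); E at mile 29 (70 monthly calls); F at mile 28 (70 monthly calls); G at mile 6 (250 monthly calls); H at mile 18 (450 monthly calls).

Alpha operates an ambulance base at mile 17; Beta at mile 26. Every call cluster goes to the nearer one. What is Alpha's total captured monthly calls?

The indifferent point is the midpoint (17+26)/2 = 21.5; call clusters left of it (closer to Alpha at 17) go to Alpha, those right go to Beta.
  D at 3 (w=20) → Alpha
  B at 5 (w=9) → Alpha
  G at 6 (w=250) → Alpha
  A at 12 (w=40) → Alpha
  H at 18 (w=450) → Alpha
  C at 24 (w=3) → Beta
  F at 28 (w=70) → Beta
  E at 29 (w=70) → Beta
Alpha captures 769; Beta captures 143.

769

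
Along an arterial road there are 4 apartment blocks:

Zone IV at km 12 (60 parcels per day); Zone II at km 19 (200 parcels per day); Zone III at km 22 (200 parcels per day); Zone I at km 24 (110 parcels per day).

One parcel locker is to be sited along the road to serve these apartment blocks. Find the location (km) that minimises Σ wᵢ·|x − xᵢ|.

x = 22

For a sum of weighted absolute distances on a line, the optimum is the weighted median (not the mean). Total weight W = 570; half-weight = 285.
Sort by position and accumulate weight:
  km 12 (Zone IV, w=60) → cum 60
  km 19 (Zone II, w=200) → cum 260
  km 22 (Zone III, w=200) → cum 460  ≥ 285 → median here
  km 24 (Zone I, w=110) → cum 570
Optimal location: km 22.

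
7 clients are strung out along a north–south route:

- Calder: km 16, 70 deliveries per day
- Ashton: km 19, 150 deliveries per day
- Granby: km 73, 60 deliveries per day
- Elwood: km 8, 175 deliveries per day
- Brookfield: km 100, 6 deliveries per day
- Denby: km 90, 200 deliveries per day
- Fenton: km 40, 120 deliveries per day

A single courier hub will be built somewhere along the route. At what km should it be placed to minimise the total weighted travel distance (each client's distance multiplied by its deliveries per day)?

x = 19

For a sum of weighted absolute distances on a line, the optimum is the weighted median (not the mean). Total weight W = 781; half-weight = 390.5.
Sort by position and accumulate weight:
  km 8 (Elwood, w=175) → cum 175
  km 16 (Calder, w=70) → cum 245
  km 19 (Ashton, w=150) → cum 395  ≥ 390.5 → median here
  km 40 (Fenton, w=120) → cum 515
  km 73 (Granby, w=60) → cum 575
  km 90 (Denby, w=200) → cum 775
  km 100 (Brookfield, w=6) → cum 781
Optimal location: km 19.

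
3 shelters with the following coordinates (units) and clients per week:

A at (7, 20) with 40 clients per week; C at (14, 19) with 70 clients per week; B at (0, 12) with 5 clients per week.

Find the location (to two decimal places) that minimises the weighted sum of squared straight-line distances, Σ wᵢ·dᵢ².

(10.96, 19.04)

The minimiser of Σwᵢ‖p−pᵢ‖² is the weighted centroid p* = (Σwᵢpᵢ)/(Σwᵢ).
Σwᵢ = 115.
Σwᵢxᵢ = 40·7 + 70·14 + 5·0 = 1260.
Σwᵢyᵢ = 40·20 + 70·19 + 5·12 = 2190.
x* = 1260/115 = 10.96, y* = 2190/115 = 19.04.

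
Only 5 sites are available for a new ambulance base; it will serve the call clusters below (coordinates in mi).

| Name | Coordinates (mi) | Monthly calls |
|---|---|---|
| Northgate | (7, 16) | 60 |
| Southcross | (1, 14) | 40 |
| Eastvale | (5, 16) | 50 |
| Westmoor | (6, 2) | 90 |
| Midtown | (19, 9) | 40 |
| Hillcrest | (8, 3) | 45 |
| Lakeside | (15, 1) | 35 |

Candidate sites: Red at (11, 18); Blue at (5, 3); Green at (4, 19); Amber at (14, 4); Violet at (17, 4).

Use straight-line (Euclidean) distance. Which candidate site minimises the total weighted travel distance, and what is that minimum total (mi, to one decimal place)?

Total weighted distance at each candidate:
  Red (11, 18): total = 4305.3
  Blue (5, 3): total = 3135.8
  Green (4, 19): total = 4388.1
  Amber (14, 4): total = 3649.0
  Violet (17, 4): total = 4295.8
Minimum is at Blue with total 3135.8 mi.

Blue, total 3135.8 mi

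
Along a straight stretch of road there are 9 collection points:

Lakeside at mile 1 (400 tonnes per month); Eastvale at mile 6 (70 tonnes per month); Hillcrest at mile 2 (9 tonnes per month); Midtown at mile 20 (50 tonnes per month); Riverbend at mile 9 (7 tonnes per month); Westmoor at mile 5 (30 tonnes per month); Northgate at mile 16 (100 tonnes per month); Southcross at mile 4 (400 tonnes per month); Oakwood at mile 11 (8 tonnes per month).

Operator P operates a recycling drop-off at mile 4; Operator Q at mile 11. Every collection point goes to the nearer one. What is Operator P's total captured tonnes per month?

909

The indifferent point is the midpoint (4+11)/2 = 7.5; collection points left of it (closer to Operator P at 4) go to Operator P, those right go to Operator Q.
  Lakeside at 1 (w=400) → Operator P
  Hillcrest at 2 (w=9) → Operator P
  Southcross at 4 (w=400) → Operator P
  Westmoor at 5 (w=30) → Operator P
  Eastvale at 6 (w=70) → Operator P
  Riverbend at 9 (w=7) → Operator Q
  Oakwood at 11 (w=8) → Operator Q
  Northgate at 16 (w=100) → Operator Q
  Midtown at 20 (w=50) → Operator Q
Operator P captures 909; Operator Q captures 165.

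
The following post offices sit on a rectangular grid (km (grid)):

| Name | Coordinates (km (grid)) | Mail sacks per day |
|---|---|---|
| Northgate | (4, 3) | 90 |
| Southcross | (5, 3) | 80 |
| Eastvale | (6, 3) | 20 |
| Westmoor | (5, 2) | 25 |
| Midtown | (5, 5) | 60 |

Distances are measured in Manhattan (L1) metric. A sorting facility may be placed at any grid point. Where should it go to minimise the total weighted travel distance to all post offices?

Manhattan distance separates: Σwᵢ(|x−xᵢ|+|y−yᵢ|) = Σwᵢ|x−xᵢ| + Σwᵢ|y−yᵢ|, so x and y are optimised independently as 1-D weighted medians.
Total weight W = 275; half = 137.5.
x-coordinate, sorted with cumulative weight:
  x=4 (Northgate, w=90) cum 90
  x=5 (Southcross, w=80) cum 170  ← median
  x=5 (Westmoor, w=25) cum 195
  x=5 (Midtown, w=60) cum 255
  x=6 (Eastvale, w=20) cum 275
⇒ x* = 5
y-coordinate, sorted with cumulative weight:
  y=2 (Westmoor, w=25) cum 25
  y=3 (Northgate, w=90) cum 115
  y=3 (Southcross, w=80) cum 195  ← median
  y=3 (Eastvale, w=20) cum 215
  y=5 (Midtown, w=60) cum 275
⇒ y* = 3

(5, 3)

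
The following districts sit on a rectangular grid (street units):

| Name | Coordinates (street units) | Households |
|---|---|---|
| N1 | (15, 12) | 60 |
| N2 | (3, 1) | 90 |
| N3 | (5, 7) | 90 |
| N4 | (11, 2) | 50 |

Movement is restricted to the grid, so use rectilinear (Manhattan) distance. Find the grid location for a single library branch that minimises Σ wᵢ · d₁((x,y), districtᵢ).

Manhattan distance separates: Σwᵢ(|x−xᵢ|+|y−yᵢ|) = Σwᵢ|x−xᵢ| + Σwᵢ|y−yᵢ|, so x and y are optimised independently as 1-D weighted medians.
Total weight W = 290; half = 145.
x-coordinate, sorted with cumulative weight:
  x=3 (N2, w=90) cum 90
  x=5 (N3, w=90) cum 180  ← median
  x=11 (N4, w=50) cum 230
  x=15 (N1, w=60) cum 290
⇒ x* = 5
y-coordinate, sorted with cumulative weight:
  y=1 (N2, w=90) cum 90
  y=2 (N4, w=50) cum 140
  y=7 (N3, w=90) cum 230  ← median
  y=12 (N1, w=60) cum 290
⇒ y* = 7

(5, 7)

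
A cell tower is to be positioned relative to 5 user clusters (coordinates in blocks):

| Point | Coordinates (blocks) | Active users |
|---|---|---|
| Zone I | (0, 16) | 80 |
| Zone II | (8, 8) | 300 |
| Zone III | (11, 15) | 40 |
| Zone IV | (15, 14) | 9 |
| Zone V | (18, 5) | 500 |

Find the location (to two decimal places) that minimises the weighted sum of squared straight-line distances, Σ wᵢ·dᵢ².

(12.89, 7.43)

The minimiser of Σwᵢ‖p−pᵢ‖² is the weighted centroid p* = (Σwᵢpᵢ)/(Σwᵢ).
Σwᵢ = 929.
Σwᵢxᵢ = 80·0 + 300·8 + 40·11 + 9·15 + 500·18 = 11975.
Σwᵢyᵢ = 80·16 + 300·8 + 40·15 + 9·14 + 500·5 = 6906.
x* = 11975/929 = 12.89, y* = 6906/929 = 7.43.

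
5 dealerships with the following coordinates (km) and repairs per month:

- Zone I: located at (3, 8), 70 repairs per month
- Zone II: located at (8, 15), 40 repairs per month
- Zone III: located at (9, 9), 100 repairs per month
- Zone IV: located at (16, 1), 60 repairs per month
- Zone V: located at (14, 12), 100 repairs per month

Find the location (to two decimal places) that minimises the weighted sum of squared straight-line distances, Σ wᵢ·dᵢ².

The minimiser of Σwᵢ‖p−pᵢ‖² is the weighted centroid p* = (Σwᵢpᵢ)/(Σwᵢ).
Σwᵢ = 370.
Σwᵢxᵢ = 70·3 + 40·8 + 100·9 + 60·16 + 100·14 = 3790.
Σwᵢyᵢ = 70·8 + 40·15 + 100·9 + 60·1 + 100·12 = 3320.
x* = 3790/370 = 10.24, y* = 3320/370 = 8.97.

(10.24, 8.97)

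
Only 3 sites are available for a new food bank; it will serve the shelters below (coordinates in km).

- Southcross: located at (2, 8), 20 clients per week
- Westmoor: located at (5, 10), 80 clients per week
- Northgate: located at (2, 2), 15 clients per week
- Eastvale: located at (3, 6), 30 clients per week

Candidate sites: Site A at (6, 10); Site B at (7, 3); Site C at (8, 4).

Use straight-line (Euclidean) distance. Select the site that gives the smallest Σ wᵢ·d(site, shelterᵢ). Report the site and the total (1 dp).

Total weighted distance at each candidate:
  Site A (6, 10): total = 453.6
  Site B (7, 3): total = 950.3
  Site C (8, 4): total = 937.3
Minimum is at Site A with total 453.6 km.

Site A, total 453.6 km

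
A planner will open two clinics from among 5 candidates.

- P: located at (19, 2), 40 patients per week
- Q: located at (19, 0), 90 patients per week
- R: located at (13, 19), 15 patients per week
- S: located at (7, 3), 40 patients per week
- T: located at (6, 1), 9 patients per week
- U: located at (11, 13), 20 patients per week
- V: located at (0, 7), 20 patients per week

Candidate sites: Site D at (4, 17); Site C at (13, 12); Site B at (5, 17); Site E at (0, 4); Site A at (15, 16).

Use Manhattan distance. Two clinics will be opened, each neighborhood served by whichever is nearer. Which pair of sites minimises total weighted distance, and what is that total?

Evaluate every pair (each demand assigned to the nearer of the two):
  {Site C, Site E}: total = 2886
  {Site E, Site A}: total = 3196
  {Site D, Site C}: total = 3467
  {Site C, Site B}: total = 3478
  {Site C, Site A}: total = 3517
  {Site B, Site E}: total = 3721
  {Site D, Site E}: total = 3756
  {Site B, Site A}: total = 3828
  {Site D, Site A}: total = 3857
  {Site D, Site B}: total = 5373
Best pair: {Site C, Site E} with total 2886.

{Site C, Site E}, total 2886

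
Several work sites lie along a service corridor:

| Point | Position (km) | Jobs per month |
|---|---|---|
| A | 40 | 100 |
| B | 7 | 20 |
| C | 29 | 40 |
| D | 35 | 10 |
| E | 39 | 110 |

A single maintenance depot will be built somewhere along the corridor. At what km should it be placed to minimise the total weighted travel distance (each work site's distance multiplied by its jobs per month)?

For a sum of weighted absolute distances on a line, the optimum is the weighted median (not the mean). Total weight W = 280; half-weight = 140.
Sort by position and accumulate weight:
  km 7 (B, w=20) → cum 20
  km 29 (C, w=40) → cum 60
  km 35 (D, w=10) → cum 70
  km 39 (E, w=110) → cum 180  ≥ 140 → median here
  km 40 (A, w=100) → cum 280
Optimal location: km 39.

x = 39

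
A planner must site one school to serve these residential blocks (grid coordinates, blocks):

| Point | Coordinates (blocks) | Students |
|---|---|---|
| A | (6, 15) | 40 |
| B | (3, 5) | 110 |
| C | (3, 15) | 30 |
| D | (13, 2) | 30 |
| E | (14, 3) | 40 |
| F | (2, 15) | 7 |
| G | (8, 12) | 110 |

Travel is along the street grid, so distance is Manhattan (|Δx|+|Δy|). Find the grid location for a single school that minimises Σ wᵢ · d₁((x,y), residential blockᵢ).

Manhattan distance separates: Σwᵢ(|x−xᵢ|+|y−yᵢ|) = Σwᵢ|x−xᵢ| + Σwᵢ|y−yᵢ|, so x and y are optimised independently as 1-D weighted medians.
Total weight W = 367; half = 183.5.
x-coordinate, sorted with cumulative weight:
  x=2 (F, w=7) cum 7
  x=3 (B, w=110) cum 117
  x=3 (C, w=30) cum 147
  x=6 (A, w=40) cum 187  ← median
  x=8 (G, w=110) cum 297
  x=13 (D, w=30) cum 327
  x=14 (E, w=40) cum 367
⇒ x* = 6
y-coordinate, sorted with cumulative weight:
  y=2 (D, w=30) cum 30
  y=3 (E, w=40) cum 70
  y=5 (B, w=110) cum 180
  y=12 (G, w=110) cum 290  ← median
  y=15 (A, w=40) cum 330
  y=15 (C, w=30) cum 360
  y=15 (F, w=7) cum 367
⇒ y* = 12

(6, 12)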